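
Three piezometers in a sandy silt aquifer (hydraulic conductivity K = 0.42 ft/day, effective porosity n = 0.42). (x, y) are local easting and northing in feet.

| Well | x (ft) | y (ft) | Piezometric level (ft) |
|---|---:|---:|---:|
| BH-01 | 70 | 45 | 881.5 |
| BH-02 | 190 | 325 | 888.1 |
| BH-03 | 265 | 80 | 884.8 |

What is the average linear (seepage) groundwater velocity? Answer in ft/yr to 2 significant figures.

8.2 ft/yr

Three-point gradient (reference BH-01): Δ to BH-02 = (120, 280, +6.6), Δ to BH-03 = (195, 35, +3.3).
∂h/∂x = +0.01375, ∂h/∂y = +0.01768 (det = -50400).
|∇h| = √(0.01375² + 0.01768²) = 0.0224
Seepage velocity v = K·i/n = 0.42 × 0.0224 / 0.42 = 0.0224 ft/day = 8.182 ft/yr.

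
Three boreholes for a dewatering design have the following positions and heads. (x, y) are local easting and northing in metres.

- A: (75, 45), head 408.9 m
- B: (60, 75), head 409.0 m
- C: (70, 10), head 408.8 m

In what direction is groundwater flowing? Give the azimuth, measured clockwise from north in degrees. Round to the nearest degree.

With h = a·x + b·y + c and A as origin, the differences give:
  (-15)·a + 30·b = +0.1
  (-5)·a + (-35)·b = -0.1
Eliminate b (×(-35) and ×30, subtract): 675·a = -0.50 → a = ∂h/∂x = -0.0007407
Back-substitute: b = ∂h/∂y = +0.002963.
Flow direction (−∇h) has components (+0.0007407 E, -0.002963 N).
Azimuth = atan2(E, N) = atan2(+0.0007407, -0.002963) = 166.0° ≈ 166°.

166°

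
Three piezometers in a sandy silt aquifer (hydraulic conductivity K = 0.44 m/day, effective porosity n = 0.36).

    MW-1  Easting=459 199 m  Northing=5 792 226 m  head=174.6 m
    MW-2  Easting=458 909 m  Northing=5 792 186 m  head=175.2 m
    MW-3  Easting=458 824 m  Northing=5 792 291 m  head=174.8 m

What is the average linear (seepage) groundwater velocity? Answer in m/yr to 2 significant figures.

2.3 m/yr

With h = a·x + b·y + c and MW-1 as origin, the differences give:
  (-290)·a + (-40)·b = +0.6
  (-375)·a + 65·b = +0.2
Eliminate b (×65 and ×(-40), subtract): -33850·a = 47.00 → a = ∂h/∂x = -0.001388
Back-substitute: b = ∂h/∂y = -0.004934.
|∇h| = √(-0.001388² + -0.004934²) = 0.005126
Seepage velocity v = K·i/n = 0.44 × 0.005126 / 0.36 = 0.006265 m/day = 2.288 m/yr.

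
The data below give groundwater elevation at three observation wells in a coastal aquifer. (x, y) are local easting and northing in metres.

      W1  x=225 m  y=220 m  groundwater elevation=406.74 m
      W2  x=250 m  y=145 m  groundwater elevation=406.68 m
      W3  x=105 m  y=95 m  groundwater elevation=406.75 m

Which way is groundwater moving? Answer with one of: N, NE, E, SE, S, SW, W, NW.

Differences from W1: to W2 (Δx, Δy, Δh) = (25, -75, -0.06); to W3 = (-120, -125, +0.01).
Solve a·Δx + b·Δy = Δh: det = 25·(-125) − (-120)·(-75) = -12125.
∂h/∂x = [(-0.06)·(-125) − (+0.01)·(-75)] / -12125 = -0.0006804
∂h/∂y = [25·(+0.01) − (-120)·(-0.06)] / -12125 = +0.0005732
Flow = −∇h = (+0.0006804 east, -0.0005732 north), which points southeast.

SE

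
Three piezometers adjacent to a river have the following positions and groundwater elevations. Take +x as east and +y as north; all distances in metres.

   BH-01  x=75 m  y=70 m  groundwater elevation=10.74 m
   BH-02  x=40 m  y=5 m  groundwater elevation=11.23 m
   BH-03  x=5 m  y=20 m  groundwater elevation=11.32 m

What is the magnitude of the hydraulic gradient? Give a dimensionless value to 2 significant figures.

Differences from BH-01: to BH-02 (Δx, Δy, Δh) = (-35, -65, +0.49); to BH-03 = (-70, -50, +0.58).
Determinant of the coordinate differences = (-35)·(-50) − (-70)·(-65) = -2800.
∂h/∂x = [(+0.49)·(-50) − (+0.58)·(-65)] / -2800 = -0.004714
∂h/∂y = [(-35)·(+0.58) − (-70)·(+0.49)] / -2800 = -0.005000
|∇h| = √(-0.004714² + -0.005000²) = 0.006872

0.0069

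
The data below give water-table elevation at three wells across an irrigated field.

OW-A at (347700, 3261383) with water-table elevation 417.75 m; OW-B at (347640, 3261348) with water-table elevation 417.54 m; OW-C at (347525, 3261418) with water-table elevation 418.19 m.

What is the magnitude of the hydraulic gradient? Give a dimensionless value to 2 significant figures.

0.0077

Differences from OW-A: to OW-B (Δx, Δy, Δh) = (-60, -35, -0.21); to OW-C = (-175, 35, +0.44).
Determinant of the coordinate differences = (-60)·35 − (-175)·(-35) = -8225.
∂h/∂x = [(-0.21)·35 − (+0.44)·(-35)] / -8225 = -0.0009787
∂h/∂y = [(-60)·(+0.44) − (-175)·(-0.21)] / -8225 = +0.007678
|∇h| = √(-0.0009787² + 0.007678²) = 0.00774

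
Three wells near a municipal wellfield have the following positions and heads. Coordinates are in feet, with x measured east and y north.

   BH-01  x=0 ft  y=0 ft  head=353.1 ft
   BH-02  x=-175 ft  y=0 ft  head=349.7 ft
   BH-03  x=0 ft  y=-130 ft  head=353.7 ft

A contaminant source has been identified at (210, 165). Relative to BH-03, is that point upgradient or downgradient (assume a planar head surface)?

upgradient

∂h/∂x = (349.7 − 353.1) / (-175 − 0) = +0.01943
∂h/∂y = (353.7 − 353.1) / (-130 − 0) = -0.004615
Head at (210, 165) = 353.1 + (+0.01943)·(210) + (-0.004615)·(165) = 356.42 ft.
That is higher than the 353.7 ft at BH-03, so the point is upgradient.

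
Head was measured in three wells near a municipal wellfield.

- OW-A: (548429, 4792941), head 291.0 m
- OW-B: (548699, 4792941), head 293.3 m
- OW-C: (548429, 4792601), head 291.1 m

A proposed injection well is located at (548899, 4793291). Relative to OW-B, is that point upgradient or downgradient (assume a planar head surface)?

∂h/∂x = (293.3 − 291.0) / (548699 − 548429) = +0.008519
∂h/∂y = (291.1 − 291.0) / (4792601 − 4792941) = -0.0002941
Head at (548899, 4793291) = 291.0 + (+0.008519)·(470) + (-0.0002941)·(350) = 294.90 m.
That is higher than the 293.3 m at OW-B, so the point is upgradient.

upgradient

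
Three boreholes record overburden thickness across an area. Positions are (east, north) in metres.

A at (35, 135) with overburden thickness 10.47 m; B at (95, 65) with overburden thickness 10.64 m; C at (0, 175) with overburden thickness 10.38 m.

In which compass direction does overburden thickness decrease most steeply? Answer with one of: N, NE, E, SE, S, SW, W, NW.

With d = a·x + b·y + c and A as origin, the differences give:
  60·a + (-70)·b = +0.17
  (-35)·a + 40·b = -0.09
Eliminate b (×40 and ×(-70), subtract): -50·a = 0.500 → a = ∂d/∂x = -0.01000
Back-substitute: b = ∂d/∂y = -0.01100.
Steepest decrease is along −∇f = (+0.01000 E, +0.01100 N) → northeast.

NE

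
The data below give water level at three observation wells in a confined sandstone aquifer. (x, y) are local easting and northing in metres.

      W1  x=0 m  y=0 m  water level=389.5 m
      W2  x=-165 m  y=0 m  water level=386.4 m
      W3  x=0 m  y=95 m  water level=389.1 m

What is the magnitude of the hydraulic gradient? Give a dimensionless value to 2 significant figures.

∂h/∂x = (386.4 − 389.5) / (-165 − 0) = +0.01879
∂h/∂y = (389.1 − 389.5) / (95 − 0) = -0.004211
|∇h| = √(0.01879² + -0.004211²) = 0.01926

0.019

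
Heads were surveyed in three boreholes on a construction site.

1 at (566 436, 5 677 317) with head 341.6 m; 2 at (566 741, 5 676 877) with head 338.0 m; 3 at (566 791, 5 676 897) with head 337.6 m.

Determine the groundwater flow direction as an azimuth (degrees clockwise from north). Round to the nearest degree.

With h = a·x + b·y + c and 1 as origin, the differences give:
  305·a + (-440)·b = -3.6
  355·a + (-420)·b = -4.0
Eliminate b (×(-420) and ×(-440), subtract): 28100·a = -248.00 → a = ∂h/∂x = -0.008826
Back-substitute: b = ∂h/∂y = +0.002064.
Flow direction (−∇h) has components (+0.008826 E, -0.002064 N).
Azimuth = atan2(E, N) = atan2(+0.008826, -0.002064) = 103.2° ≈ 103°.

103°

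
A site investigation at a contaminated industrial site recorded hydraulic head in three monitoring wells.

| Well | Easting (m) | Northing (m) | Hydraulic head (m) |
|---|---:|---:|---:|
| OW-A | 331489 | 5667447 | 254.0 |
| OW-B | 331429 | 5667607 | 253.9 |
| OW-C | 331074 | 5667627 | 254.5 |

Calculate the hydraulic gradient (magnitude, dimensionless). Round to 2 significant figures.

Taking OW-A as reference: OW-B−OW-A = (-60, 160, -0.1); OW-C−OW-A = (-415, 180, +0.5).
Determinant of the coordinate differences = (-60)·180 − (-415)·160 = 55600.
∂h/∂x = [(-0.1)·180 − (+0.5)·160] / 55600 = -0.001763
∂h/∂y = [(-60)·(+0.5) − (-415)·(-0.1)] / 55600 = -0.001286
|∇h| = √(-0.001763² + -0.001286²) = 0.002182

0.0022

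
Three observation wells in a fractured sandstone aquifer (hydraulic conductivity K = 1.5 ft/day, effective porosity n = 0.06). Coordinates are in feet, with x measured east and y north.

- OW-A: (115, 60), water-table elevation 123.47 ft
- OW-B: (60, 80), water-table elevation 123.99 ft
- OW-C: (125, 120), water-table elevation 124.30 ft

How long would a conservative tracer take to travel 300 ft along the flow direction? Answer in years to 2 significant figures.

2.2 years

With h = a·x + b·y + c and OW-A as origin, the differences give:
  (-55)·a + 20·b = +0.52
  10·a + 60·b = +0.83
Eliminate b (×60 and ×20, subtract): -3500·a = 14.600 → a = ∂h/∂x = -0.004171
Back-substitute: b = ∂h/∂y = +0.01453.
|∇h| = √(-0.004171² + 0.01453²) = 0.01512
Seepage velocity v = K·i/n = 1.5 × 0.01512 / 0.06 = 0.378 ft/day.
t = 300 / 0.378 = 793.7 days = 2.17 years.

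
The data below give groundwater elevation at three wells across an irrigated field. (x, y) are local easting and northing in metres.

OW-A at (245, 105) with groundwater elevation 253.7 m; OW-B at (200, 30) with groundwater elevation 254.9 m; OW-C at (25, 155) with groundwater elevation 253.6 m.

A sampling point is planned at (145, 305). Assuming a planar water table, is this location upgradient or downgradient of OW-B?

downgradient

Three-point gradient (reference OW-A): Δ to OW-B = (-45, -75, +1.2), Δ to OW-C = (-220, 50, -0.1).
∂h/∂x = -0.002800, ∂h/∂y = -0.01432 (det = -18750).
Head at (145, 305) = 253.7 + (-0.002800)·(-100) + (-0.01432)·(200) = 251.12 m.
That is lower than the 254.9 m at OW-B, so the point is downgradient.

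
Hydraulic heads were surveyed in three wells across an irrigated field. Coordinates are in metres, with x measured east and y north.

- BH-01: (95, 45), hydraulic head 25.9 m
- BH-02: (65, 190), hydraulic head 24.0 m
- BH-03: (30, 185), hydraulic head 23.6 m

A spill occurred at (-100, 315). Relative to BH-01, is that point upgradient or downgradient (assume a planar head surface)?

Three-point gradient (reference BH-01): Δ to BH-02 = (-30, 145, -1.9), Δ to BH-03 = (-65, 140, -2.3).
∂h/∂x = +0.01292, ∂h/∂y = -0.01043 (det = 5225).
Head at (-100, 315) = 25.9 + (+0.01292)·(-195) + (-0.01043)·(270) = 20.56 m.
That is lower than the 25.9 m at BH-01, so the point is downgradient.

downgradient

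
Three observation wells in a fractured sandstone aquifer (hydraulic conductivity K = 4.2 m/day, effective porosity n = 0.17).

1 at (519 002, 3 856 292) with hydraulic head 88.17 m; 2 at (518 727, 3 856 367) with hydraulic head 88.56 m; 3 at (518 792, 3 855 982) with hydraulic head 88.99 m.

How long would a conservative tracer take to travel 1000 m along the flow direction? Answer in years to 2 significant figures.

With h = a·x + b·y + c and 1 as origin, the differences give:
  (-275)·a + 75·b = +0.39
  (-210)·a + (-310)·b = +0.82
Eliminate b (×(-310) and ×75, subtract): 101000·a = -182.400 → a = ∂h/∂x = -0.001806
Back-substitute: b = ∂h/∂y = -0.001422.
|∇h| = √(-0.001806² + -0.001422²) = 0.002299
Seepage velocity v = K·i/n = 4.2 × 0.002299 / 0.17 = 0.0568 m/day.
t = 1000 / 0.0568 = 1.761e+04 days = 48.2 years.

48 years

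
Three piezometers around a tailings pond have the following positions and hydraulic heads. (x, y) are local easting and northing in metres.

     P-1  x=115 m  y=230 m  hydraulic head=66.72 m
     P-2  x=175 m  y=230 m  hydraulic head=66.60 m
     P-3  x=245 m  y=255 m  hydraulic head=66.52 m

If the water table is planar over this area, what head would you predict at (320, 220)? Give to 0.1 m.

66.3 m

With h = a·x + b·y + c and P-1 as origin, the differences give:
  60·a + 0·b = -0.12
  130·a + 25·b = -0.20
Eliminate b (×25 and ×0, subtract): 1500·a = -3.000 → a = ∂h/∂x = -0.002000
Back-substitute: b = ∂h/∂y = +0.002400.
h(320, 220) = 66.72 + (-0.002000)·(205) + (+0.002400)·(-10) = 66.72 -0.410 -0.024 = 66.286 m.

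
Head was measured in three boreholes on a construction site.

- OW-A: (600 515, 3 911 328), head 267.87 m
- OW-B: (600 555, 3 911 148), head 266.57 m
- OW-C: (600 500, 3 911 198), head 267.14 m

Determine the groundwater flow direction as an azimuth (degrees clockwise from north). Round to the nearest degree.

142°

Taking OW-A as reference: OW-B−OW-A = (40, -180, -1.30); OW-C−OW-A = (-15, -130, -0.73).
Solve a·Δx + b·Δy = Δh: det = 40·(-130) − (-15)·(-180) = -7900.
∂h/∂x = [(-1.30)·(-130) − (-0.73)·(-180)] / -7900 = -0.004759
∂h/∂y = [40·(-0.73) − (-15)·(-1.30)] / -7900 = +0.006165
Flow direction (−∇h) has components (+0.004759 E, -0.006165 N).
Azimuth = atan2(E, N) = atan2(+0.004759, -0.006165) = 142.3° ≈ 142°.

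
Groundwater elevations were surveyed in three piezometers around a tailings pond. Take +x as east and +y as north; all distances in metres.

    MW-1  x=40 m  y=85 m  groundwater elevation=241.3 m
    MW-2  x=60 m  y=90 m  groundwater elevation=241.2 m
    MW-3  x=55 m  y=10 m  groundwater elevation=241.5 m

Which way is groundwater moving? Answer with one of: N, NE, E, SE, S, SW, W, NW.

Taking MW-1 as reference: MW-2−MW-1 = (20, 5, -0.1); MW-3−MW-1 = (15, -75, +0.2).
Determinant of the coordinate differences = 20·(-75) − 15·5 = -1575.
∂h/∂x = [(-0.1)·(-75) − (+0.2)·5] / -1575 = -0.004127
∂h/∂y = [20·(+0.2) − 15·(-0.1)] / -1575 = -0.003492
Flow = −∇h = (+0.004127 east, +0.003492 north), which points northeast.

NE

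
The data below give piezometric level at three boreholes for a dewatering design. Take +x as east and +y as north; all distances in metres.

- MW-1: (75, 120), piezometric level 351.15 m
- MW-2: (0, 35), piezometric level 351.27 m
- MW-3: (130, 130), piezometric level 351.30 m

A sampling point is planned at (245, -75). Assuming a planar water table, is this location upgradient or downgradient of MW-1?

Taking MW-1 as reference: MW-2−MW-1 = (-75, -85, +0.12); MW-3−MW-1 = (55, 10, +0.15).
Determinant of the coordinate differences = (-75)·10 − 55·(-85) = 3925.
∂h/∂x = [(+0.12)·10 − (+0.15)·(-85)] / 3925 = +0.003554
∂h/∂y = [(-75)·(+0.15) − 55·(+0.12)] / 3925 = -0.004548
Head at (245, -75) = 351.15 + (+0.003554)·(170) + (-0.004548)·(-195) = 352.64 m.
That is higher than the 351.15 m at MW-1, so the point is upgradient.

upgradient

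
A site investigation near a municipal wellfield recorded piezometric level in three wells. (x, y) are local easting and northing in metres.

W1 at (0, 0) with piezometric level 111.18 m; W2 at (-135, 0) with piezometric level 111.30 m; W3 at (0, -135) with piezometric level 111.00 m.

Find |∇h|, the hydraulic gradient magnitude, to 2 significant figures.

∂h/∂x = (111.30 − 111.18) / (-135 − 0) = -0.0008889
∂h/∂y = (111.00 − 111.18) / (-135 − 0) = +0.001333
|∇h| = √(-0.0008889² + 0.001333²) = 0.001602

0.0016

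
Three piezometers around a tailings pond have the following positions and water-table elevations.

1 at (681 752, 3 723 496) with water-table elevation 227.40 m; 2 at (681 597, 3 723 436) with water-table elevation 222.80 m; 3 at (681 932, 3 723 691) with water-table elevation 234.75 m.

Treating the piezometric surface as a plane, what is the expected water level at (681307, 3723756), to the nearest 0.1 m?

Three-point gradient (reference 1): Δ to 2 = (-155, -60, -4.60), Δ to 3 = (180, 195, +7.35).
∂h/∂x = +0.02347, ∂h/∂y = +0.01602 (det = -19425).
h(681307, 3723756) = 227.40 + (+0.02347)·(-445) + (+0.01602)·(260) = 227.40 -10.446 +4.166 = 221.120 m.

221.1 m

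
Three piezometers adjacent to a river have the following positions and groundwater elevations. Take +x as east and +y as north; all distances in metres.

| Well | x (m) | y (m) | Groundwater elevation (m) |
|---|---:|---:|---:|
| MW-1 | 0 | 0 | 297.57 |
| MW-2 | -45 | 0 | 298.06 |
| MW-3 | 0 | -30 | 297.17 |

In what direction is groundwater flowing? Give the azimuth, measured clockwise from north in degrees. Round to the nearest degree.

141°

∂h/∂x = (298.06 − 297.57) / (-45 − 0) = -0.01089
∂h/∂y = (297.17 − 297.57) / (-30 − 0) = +0.01333
Flow direction (−∇h) has components (+0.01089 E, -0.01333 N).
Azimuth = atan2(E, N) = atan2(+0.01089, -0.01333) = 140.8° ≈ 141°.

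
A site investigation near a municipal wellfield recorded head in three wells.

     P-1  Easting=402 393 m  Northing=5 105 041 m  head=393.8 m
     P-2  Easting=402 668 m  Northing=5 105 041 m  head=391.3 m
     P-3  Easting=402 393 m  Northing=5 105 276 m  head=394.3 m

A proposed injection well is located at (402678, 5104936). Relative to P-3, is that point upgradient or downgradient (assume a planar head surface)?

downgradient

∂h/∂x = (391.3 − 393.8) / (402668 − 402393) = -0.009091
∂h/∂y = (394.3 − 393.8) / (5105276 − 5105041) = +0.002128
Head at (402678, 5104936) = 393.8 + (-0.009091)·(285) + (+0.002128)·(-105) = 390.99 m.
That is lower than the 394.3 m at P-3, so the point is downgradient.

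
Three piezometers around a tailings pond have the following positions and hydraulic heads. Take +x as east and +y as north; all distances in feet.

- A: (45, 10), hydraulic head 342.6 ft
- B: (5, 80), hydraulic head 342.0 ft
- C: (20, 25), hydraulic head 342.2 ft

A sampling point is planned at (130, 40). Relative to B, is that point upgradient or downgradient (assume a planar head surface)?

upgradient

Taking A as reference: B−A = (-40, 70, -0.6); C−A = (-25, 15, -0.4).
Determinant of the coordinate differences = (-40)·15 − (-25)·70 = 1150.
∂h/∂x = [(-0.6)·15 − (-0.4)·70] / 1150 = +0.01652
∂h/∂y = [(-40)·(-0.4) − (-25)·(-0.6)] / 1150 = +0.0008696
Head at (130, 40) = 342.6 + (+0.01652)·(85) + (+0.0008696)·(30) = 344.03 ft.
That is higher than the 342.0 ft at B, so the point is upgradient.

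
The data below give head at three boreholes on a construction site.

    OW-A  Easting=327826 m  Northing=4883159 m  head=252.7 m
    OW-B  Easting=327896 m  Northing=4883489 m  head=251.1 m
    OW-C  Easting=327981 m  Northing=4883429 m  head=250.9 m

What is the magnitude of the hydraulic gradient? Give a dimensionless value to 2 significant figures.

0.0063

Taking OW-A as reference: OW-B−OW-A = (70, 330, -1.6); OW-C−OW-A = (155, 270, -1.8).
Solve a·Δx + b·Δy = Δh: det = 70·270 − 155·330 = -32250.
∂h/∂x = [(-1.6)·270 − (-1.8)·330] / -32250 = -0.005023
∂h/∂y = [70·(-1.8) − 155·(-1.6)] / -32250 = -0.003783
|∇h| = √(-0.005023² + -0.003783²) = 0.006288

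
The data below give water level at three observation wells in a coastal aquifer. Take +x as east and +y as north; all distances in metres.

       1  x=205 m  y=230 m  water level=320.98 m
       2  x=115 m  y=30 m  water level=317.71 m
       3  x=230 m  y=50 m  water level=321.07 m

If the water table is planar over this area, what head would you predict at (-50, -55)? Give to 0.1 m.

312.7 m

Differences from 1: to 2 (Δx, Δy, Δh) = (-90, -200, -3.27); to 3 = (25, -180, +0.09).
Solve a·Δx + b·Δy = Δh: det = (-90)·(-180) − 25·(-200) = 21200.
∂h/∂x = [(-3.27)·(-180) − (+0.09)·(-200)] / 21200 = +0.02861
∂h/∂y = [(-90)·(+0.09) − 25·(-3.27)] / 21200 = +0.003474
h(-50, -55) = 320.98 + (+0.02861)·(-255) + (+0.003474)·(-285) = 320.98 -7.296 -0.990 = 312.694 m.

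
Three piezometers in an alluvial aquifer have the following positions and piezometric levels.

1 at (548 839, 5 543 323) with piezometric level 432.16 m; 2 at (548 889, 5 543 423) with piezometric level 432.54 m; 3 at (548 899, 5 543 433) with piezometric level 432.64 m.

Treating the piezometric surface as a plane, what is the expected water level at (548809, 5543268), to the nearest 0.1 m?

Differences from 1: to 2 (Δx, Δy, Δh) = (50, 100, +0.38); to 3 = (60, 110, +0.48).
Determinant of the coordinate differences = 50·110 − 60·100 = -500.
∂h/∂x = [(+0.38)·110 − (+0.48)·100] / -500 = +0.01240
∂h/∂y = [50·(+0.48) − 60·(+0.38)] / -500 = -0.002400
h(548809, 5543268) = 432.16 + (+0.01240)·(-30) + (-0.002400)·(-55) = 432.16 -0.372 +0.132 = 431.920 m.

431.9 m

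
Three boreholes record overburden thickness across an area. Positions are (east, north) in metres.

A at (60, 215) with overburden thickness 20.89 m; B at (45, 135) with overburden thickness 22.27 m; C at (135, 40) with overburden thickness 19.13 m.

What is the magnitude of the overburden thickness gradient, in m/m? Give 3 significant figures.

0.0452 m/m

Taking A as reference: B−A = (-15, -80, +1.38); C−A = (75, -175, -1.76).
Solve a·Δx + b·Δy = Δd: det = (-15)·(-175) − 75·(-80) = 8625.
∂d/∂x = [(+1.38)·(-175) − (-1.76)·(-80)] / 8625 = -0.04432
∂d/∂y = [(-15)·(-1.76) − 75·(+1.38)] / 8625 = -0.008939
|∇f| = √(-0.04432² + -0.008939²) = 0.04521 m/m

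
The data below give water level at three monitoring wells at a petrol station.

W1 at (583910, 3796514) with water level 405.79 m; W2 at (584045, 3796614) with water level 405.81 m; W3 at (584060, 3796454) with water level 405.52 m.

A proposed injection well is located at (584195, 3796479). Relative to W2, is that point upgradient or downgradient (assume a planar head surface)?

downgradient

Taking W1 as reference: W2−W1 = (135, 100, +0.02); W3−W1 = (150, -60, -0.27).
Solve a·Δx + b·Δy = Δh: det = 135·(-60) − 150·100 = -23100.
∂h/∂x = [(+0.02)·(-60) − (-0.27)·100] / -23100 = -0.001117
∂h/∂y = [135·(-0.27) − 150·(+0.02)] / -23100 = +0.001708
Head at (584195, 3796479) = 405.79 + (-0.001117)·(285) + (+0.001708)·(-35) = 405.41 m.
That is lower than the 405.81 m at W2, so the point is downgradient.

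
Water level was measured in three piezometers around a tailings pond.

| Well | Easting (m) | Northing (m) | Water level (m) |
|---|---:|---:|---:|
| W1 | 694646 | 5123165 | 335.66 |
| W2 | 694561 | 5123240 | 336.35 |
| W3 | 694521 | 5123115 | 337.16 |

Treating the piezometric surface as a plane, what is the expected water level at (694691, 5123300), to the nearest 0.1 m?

334.8 m

Three-point gradient (reference W1): Δ to W2 = (-85, 75, +0.69), Δ to W3 = (-125, -50, +1.50).
∂h/∂x = -0.01079, ∂h/∂y = -0.003028 (det = 13625).
h(694691, 5123300) = 335.66 + (-0.01079)·(45) + (-0.003028)·(135) = 335.66 -0.486 -0.409 = 334.766 m.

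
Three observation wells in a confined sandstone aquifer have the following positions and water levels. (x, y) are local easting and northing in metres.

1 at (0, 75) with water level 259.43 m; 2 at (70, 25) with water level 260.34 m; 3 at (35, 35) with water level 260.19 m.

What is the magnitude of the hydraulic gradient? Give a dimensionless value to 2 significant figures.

Taking 1 as reference: 2−1 = (70, -50, +0.91); 3−1 = (35, -40, +0.76).
Determinant of the coordinate differences = 70·(-40) − 35·(-50) = -1050.
∂h/∂x = [(+0.91)·(-40) − (+0.76)·(-50)] / -1050 = -0.001524
∂h/∂y = [70·(+0.76) − 35·(+0.91)] / -1050 = -0.02033
|∇h| = √(-0.001524² + -0.02033²) = 0.02039

0.020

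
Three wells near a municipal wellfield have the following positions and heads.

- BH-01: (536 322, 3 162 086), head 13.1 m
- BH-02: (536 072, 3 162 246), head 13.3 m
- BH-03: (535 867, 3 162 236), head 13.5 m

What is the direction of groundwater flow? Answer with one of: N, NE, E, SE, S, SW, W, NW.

E

Taking BH-01 as reference: BH-02−BH-01 = (-250, 160, +0.2); BH-03−BH-01 = (-455, 150, +0.4).
Solve a·Δx + b·Δy = Δh: det = (-250)·150 − (-455)·160 = 35300.
∂h/∂x = [(+0.2)·150 − (+0.4)·160] / 35300 = -0.0009632
∂h/∂y = [(-250)·(+0.4) − (-455)·(+0.2)] / 35300 = -0.0002550
Flow = −∇h = (+0.0009632 east, +0.0002550 north), which points east.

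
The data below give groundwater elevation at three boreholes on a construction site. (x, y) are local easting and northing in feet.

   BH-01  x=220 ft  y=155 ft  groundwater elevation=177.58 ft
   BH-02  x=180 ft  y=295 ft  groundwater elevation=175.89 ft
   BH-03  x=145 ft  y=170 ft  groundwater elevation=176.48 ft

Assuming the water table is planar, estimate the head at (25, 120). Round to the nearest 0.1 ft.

Taking BH-01 as reference: BH-02−BH-01 = (-40, 140, -1.69); BH-03−BH-01 = (-75, 15, -1.10).
Determinant of the coordinate differences = (-40)·15 − (-75)·140 = 9900.
∂h/∂x = [(-1.69)·15 − (-1.10)·140] / 9900 = +0.01299
∂h/∂y = [(-40)·(-1.10) − (-75)·(-1.69)] / 9900 = -0.008359
h(25, 120) = 177.58 + (+0.01299)·(-195) + (-0.008359)·(-35) = 177.58 -2.534 +0.293 = 175.339 ft.

175.3 ft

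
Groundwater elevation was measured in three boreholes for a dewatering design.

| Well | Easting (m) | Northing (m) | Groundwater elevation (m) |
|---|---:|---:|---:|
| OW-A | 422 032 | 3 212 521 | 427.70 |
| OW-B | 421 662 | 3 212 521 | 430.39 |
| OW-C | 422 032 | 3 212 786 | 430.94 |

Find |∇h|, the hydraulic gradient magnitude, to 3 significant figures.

∂h/∂x = (430.39 − 427.70) / (421662 − 422032) = -0.007270
∂h/∂y = (430.94 − 427.70) / (3212786 − 3212521) = +0.01223
|∇h| = √(-0.007270² + 0.01223²) = 0.01423

0.0142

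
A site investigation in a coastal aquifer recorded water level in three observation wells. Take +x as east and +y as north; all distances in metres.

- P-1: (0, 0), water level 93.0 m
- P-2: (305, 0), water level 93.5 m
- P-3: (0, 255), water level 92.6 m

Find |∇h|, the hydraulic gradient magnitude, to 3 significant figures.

∂h/∂x = (93.5 − 93.0) / (305 − 0) = +0.001639
∂h/∂y = (92.6 − 93.0) / (255 − 0) = -0.001569
|∇h| = √(0.001639² + -0.001569²) = 0.002269

0.00227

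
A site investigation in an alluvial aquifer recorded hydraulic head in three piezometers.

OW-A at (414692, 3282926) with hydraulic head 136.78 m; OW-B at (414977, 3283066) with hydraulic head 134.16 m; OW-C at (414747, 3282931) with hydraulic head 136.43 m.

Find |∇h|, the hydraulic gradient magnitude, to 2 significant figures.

With h = a·x + b·y + c and OW-A as origin, the differences give:
  285·a + 140·b = -2.62
  55·a + 5·b = -0.35
Eliminate b (×5 and ×140, subtract): -6275·a = 35.900 → a = ∂h/∂x = -0.005721
Back-substitute: b = ∂h/∂y = -0.007068.
|∇h| = √(-0.005721² + -0.007068²) = 0.009093

0.0091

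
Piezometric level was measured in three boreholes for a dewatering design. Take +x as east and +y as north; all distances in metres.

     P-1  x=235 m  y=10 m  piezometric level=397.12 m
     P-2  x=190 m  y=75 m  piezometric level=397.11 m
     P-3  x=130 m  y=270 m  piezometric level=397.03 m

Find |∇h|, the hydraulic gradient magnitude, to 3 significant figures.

0.000907

Differences from P-1: to P-2 (Δx, Δy, Δh) = (-45, 65, -0.01); to P-3 = (-105, 260, -0.09).
Determinant of the coordinate differences = (-45)·260 − (-105)·65 = -4875.
∂h/∂x = [(-0.01)·260 − (-0.09)·65] / -4875 = -0.0006667
∂h/∂y = [(-45)·(-0.09) − (-105)·(-0.01)] / -4875 = -0.0006154
|∇h| = √(-0.0006667² + -0.0006154²) = 0.0009073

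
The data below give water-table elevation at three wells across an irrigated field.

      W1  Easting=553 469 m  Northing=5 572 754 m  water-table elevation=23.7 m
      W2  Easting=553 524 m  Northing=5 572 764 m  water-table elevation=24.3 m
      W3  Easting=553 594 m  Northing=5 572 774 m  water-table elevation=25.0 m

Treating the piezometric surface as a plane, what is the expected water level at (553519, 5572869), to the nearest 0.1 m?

Taking W1 as reference: W2−W1 = (55, 10, +0.6); W3−W1 = (125, 20, +1.3).
Determinant of the coordinate differences = 55·20 − 125·10 = -150.
∂h/∂x = [(+0.6)·20 − (+1.3)·10] / -150 = +0.006667
∂h/∂y = [55·(+1.3) − 125·(+0.6)] / -150 = +0.02333
h(553519, 5572869) = 23.7 + (+0.006667)·(50) + (+0.02333)·(115) = 23.7 +0.333 +2.683 = 26.717 m.

26.7 m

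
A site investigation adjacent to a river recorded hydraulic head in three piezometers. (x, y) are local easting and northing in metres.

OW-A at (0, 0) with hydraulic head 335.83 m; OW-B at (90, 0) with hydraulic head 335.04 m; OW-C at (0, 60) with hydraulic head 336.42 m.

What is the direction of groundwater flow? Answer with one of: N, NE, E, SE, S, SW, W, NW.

∂h/∂x = (335.04 − 335.83) / (90 − 0) = -0.008778
∂h/∂y = (336.42 − 335.83) / (60 − 0) = +0.009833
Flow = −∇h = (+0.008778 east, -0.009833 north), which points southeast.

SE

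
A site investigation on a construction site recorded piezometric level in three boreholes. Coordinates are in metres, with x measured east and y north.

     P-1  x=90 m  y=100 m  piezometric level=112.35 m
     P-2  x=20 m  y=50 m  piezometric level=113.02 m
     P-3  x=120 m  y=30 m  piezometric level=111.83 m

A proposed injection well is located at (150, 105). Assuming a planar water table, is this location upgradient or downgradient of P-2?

downgradient

Three-point gradient (reference P-1): Δ to P-2 = (-70, -50, +0.67), Δ to P-3 = (30, -70, -0.52).
∂h/∂x = -0.01139, ∂h/∂y = +0.002547 (det = 6400).
Head at (150, 105) = 112.35 + (-0.01139)·(60) + (+0.002547)·(5) = 111.68 m.
That is lower than the 113.02 m at P-2, so the point is downgradient.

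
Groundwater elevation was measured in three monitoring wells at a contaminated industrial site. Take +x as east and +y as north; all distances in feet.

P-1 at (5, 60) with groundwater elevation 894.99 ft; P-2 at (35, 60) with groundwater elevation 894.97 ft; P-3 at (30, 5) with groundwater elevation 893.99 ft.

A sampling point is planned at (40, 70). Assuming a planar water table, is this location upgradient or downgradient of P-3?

upgradient

Differences from P-1: to P-2 (Δx, Δy, Δh) = (30, 0, -0.02); to P-3 = (25, -55, -1.00).
Solve a·Δx + b·Δy = Δh: det = 30·(-55) − 25·0 = -1650.
∂h/∂x = [(-0.02)·(-55) − (-1.00)·0] / -1650 = -0.0006667
∂h/∂y = [30·(-1.00) − 25·(-0.02)] / -1650 = +0.01788
Head at (40, 70) = 894.99 + (-0.0006667)·(35) + (+0.01788)·(10) = 895.15 ft.
That is higher than the 893.99 ft at P-3, so the point is upgradient.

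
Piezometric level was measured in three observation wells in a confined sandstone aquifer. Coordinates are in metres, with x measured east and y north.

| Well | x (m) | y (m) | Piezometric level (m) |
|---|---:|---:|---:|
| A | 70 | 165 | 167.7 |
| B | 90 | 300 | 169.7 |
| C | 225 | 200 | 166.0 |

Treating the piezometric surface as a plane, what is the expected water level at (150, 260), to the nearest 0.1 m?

Three-point gradient (reference A): Δ to B = (20, 135, +2.0), Δ to C = (155, 35, -1.7).
∂h/∂x = -0.01481, ∂h/∂y = +0.01701 (det = -20225).
h(150, 260) = 167.7 + (-0.01481)·(80) + (+0.01701)·(95) = 167.7 -1.185 +1.616 = 168.131 m.

168.1 m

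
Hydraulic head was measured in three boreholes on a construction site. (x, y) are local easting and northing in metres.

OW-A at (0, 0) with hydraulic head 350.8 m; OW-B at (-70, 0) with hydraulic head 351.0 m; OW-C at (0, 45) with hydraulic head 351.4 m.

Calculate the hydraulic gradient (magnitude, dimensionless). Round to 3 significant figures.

∂h/∂x = (351.0 − 350.8) / (-70 − 0) = -0.002857
∂h/∂y = (351.4 − 350.8) / (45 − 0) = +0.01333
|∇h| = √(-0.002857² + 0.01333²) = 0.01363

0.0136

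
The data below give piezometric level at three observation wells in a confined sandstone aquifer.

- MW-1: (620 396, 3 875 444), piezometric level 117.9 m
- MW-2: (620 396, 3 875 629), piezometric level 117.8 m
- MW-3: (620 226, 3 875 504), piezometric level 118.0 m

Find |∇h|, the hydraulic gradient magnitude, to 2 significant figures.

0.00095

Differences from MW-1: to MW-2 (Δx, Δy, Δh) = (0, 185, -0.1); to MW-3 = (-170, 60, +0.1).
Determinant of the coordinate differences = 0·60 − (-170)·185 = 31450.
∂h/∂x = [(-0.1)·60 − (+0.1)·185] / 31450 = -0.0007790
∂h/∂y = [0·(+0.1) − (-170)·(-0.1)] / 31450 = -0.0005405
|∇h| = √(-0.0007790² + -0.0005405²) = 0.0009481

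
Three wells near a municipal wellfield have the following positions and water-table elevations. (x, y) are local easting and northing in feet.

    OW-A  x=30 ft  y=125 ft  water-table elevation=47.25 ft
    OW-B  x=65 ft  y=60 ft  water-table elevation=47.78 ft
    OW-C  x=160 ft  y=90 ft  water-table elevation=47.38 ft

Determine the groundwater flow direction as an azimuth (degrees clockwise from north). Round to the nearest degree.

Taking OW-A as reference: OW-B−OW-A = (35, -65, +0.53); OW-C−OW-A = (130, -35, +0.13).
Determinant of the coordinate differences = 35·(-35) − 130·(-65) = 7225.
∂h/∂x = [(+0.53)·(-35) − (+0.13)·(-65)] / 7225 = -0.001398
∂h/∂y = [35·(+0.13) − 130·(+0.53)] / 7225 = -0.008907
Flow direction (−∇h) has components (+0.001398 E, +0.008907 N).
Azimuth = atan2(E, N) = atan2(+0.001398, +0.008907) = 8.9° ≈ 009°.

009°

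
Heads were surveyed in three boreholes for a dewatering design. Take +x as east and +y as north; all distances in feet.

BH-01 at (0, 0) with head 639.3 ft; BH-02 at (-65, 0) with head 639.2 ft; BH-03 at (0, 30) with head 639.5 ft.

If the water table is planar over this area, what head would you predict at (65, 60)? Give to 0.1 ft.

∂h/∂x = (639.2 − 639.3) / (-65 − 0) = +0.001538
∂h/∂y = (639.5 − 639.3) / (30 − 0) = +0.006667
h(65, 60) = 639.3 + (+0.001538)·(65) + (+0.006667)·(60) = 639.3 +0.100 +0.400 = 639.800 ft.

639.8 ft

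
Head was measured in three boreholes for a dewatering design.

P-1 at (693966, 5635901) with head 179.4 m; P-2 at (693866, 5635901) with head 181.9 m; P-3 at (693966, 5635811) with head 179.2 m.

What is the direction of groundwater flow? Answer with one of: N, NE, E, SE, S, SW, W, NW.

∂h/∂x = (181.9 − 179.4) / (693866 − 693966) = -0.02500
∂h/∂y = (179.2 − 179.4) / (5635811 − 5635901) = +0.002222
Flow = −∇h = (+0.02500 east, -0.002222 north), which points east.

E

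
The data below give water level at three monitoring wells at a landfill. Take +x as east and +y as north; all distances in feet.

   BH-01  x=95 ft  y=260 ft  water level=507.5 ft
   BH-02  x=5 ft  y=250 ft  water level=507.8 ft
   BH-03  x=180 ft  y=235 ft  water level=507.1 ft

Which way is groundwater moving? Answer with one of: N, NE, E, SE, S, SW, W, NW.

SE

With h = a·x + b·y + c and BH-01 as origin, the differences give:
  (-90)·a + (-10)·b = +0.3
  85·a + (-25)·b = -0.4
Eliminate b (×(-25) and ×(-10), subtract): 3100·a = -11.50 → a = ∂h/∂x = -0.003710
Back-substitute: b = ∂h/∂y = +0.003387.
Flow = −∇h = (+0.003710 east, -0.003387 north), which points southeast.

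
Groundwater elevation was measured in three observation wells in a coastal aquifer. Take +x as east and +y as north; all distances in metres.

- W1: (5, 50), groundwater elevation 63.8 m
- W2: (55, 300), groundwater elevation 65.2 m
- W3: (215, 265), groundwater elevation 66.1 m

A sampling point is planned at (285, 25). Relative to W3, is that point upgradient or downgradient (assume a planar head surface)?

downgradient

With h = a·x + b·y + c and W1 as origin, the differences give:
  50·a + 250·b = +1.4
  210·a + 215·b = +2.3
Eliminate b (×215 and ×250, subtract): -41750·a = -274.00 → a = ∂h/∂x = +0.006563
Back-substitute: b = ∂h/∂y = +0.004287.
Head at (285, 25) = 63.8 + (+0.006563)·(280) + (+0.004287)·(-25) = 65.53 m.
That is lower than the 66.1 m at W3, so the point is downgradient.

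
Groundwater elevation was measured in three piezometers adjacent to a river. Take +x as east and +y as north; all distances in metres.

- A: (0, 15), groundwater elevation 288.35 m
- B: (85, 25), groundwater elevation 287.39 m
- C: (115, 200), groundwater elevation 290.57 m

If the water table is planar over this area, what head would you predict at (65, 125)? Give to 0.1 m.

Differences from A: to B (Δx, Δy, Δh) = (85, 10, -0.96); to C = (115, 185, +2.22).
Determinant of the coordinate differences = 85·185 − 115·10 = 14575.
∂h/∂x = [(-0.96)·185 − (+2.22)·10] / 14575 = -0.01371
∂h/∂y = [85·(+2.22) − 115·(-0.96)] / 14575 = +0.02052
h(65, 125) = 288.35 + (-0.01371)·(65) + (+0.02052)·(110) = 288.35 -0.891 +2.257 = 289.716 m.

289.7 m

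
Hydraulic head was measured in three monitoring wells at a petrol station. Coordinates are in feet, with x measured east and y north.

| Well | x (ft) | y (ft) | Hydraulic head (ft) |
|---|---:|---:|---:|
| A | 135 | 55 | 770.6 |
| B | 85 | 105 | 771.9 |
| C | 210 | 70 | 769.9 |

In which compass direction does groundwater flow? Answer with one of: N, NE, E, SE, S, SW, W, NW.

SE

Taking A as reference: B−A = (-50, 50, +1.3); C−A = (75, 15, -0.7).
Solve a·Δx + b·Δy = Δh: det = (-50)·15 − 75·50 = -4500.
∂h/∂x = [(+1.3)·15 − (-0.7)·50] / -4500 = -0.01211
∂h/∂y = [(-50)·(-0.7) − 75·(+1.3)] / -4500 = +0.01389
Flow = −∇h = (+0.01211 east, -0.01389 north), which points southeast.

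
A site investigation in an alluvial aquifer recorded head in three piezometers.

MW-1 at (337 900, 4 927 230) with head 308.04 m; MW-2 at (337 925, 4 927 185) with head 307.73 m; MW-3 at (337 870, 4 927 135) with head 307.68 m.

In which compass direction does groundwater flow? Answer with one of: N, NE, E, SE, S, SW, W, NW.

SE

Taking MW-1 as reference: MW-2−MW-1 = (25, -45, -0.31); MW-3−MW-1 = (-30, -95, -0.36).
Determinant of the coordinate differences = 25·(-95) − (-30)·(-45) = -3725.
∂h/∂x = [(-0.31)·(-95) − (-0.36)·(-45)] / -3725 = -0.003557
∂h/∂y = [25·(-0.36) − (-30)·(-0.31)] / -3725 = +0.004913
Flow = −∇h = (+0.003557 east, -0.004913 north), which points southeast.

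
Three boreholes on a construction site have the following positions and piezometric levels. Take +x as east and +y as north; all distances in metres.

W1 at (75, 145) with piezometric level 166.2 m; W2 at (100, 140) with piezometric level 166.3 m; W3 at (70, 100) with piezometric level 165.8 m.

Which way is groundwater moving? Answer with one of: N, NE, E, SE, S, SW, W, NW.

SW

Taking W1 as reference: W2−W1 = (25, -5, +0.1); W3−W1 = (-5, -45, -0.4).
Solve a·Δx + b·Δy = Δh: det = 25·(-45) − (-5)·(-5) = -1150.
∂h/∂x = [(+0.1)·(-45) − (-0.4)·(-5)] / -1150 = +0.005652
∂h/∂y = [25·(-0.4) − (-5)·(+0.1)] / -1150 = +0.008261
Flow = −∇h = (-0.005652 east, -0.008261 north), which points southwest.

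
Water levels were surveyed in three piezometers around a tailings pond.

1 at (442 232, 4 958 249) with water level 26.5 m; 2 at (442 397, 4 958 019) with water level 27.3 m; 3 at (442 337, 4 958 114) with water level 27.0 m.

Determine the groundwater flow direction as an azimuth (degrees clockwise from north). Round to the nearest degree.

Taking 1 as reference: 2−1 = (165, -230, +0.8); 3−1 = (105, -135, +0.5).
Solve a·Δx + b·Δy = Δh: det = 165·(-135) − 105·(-230) = 1875.
∂h/∂x = [(+0.8)·(-135) − (+0.5)·(-230)] / 1875 = +0.003733
∂h/∂y = [165·(+0.5) − 105·(+0.8)] / 1875 = -0.0008000
Flow direction (−∇h) has components (-0.003733 E, +0.0008000 N).
Azimuth = atan2(E, N) = atan2(-0.003733, +0.0008000) = 282.1° ≈ 282°.

282°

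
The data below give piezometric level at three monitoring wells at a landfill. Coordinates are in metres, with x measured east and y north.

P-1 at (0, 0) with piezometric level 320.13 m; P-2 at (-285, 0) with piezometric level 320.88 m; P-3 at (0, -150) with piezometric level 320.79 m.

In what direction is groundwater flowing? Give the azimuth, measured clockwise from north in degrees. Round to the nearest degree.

∂h/∂x = (320.88 − 320.13) / (-285 − 0) = -0.002632
∂h/∂y = (320.79 − 320.13) / (-150 − 0) = -0.004400
Flow direction (−∇h) has components (+0.002632 E, +0.004400 N).
Azimuth = atan2(E, N) = atan2(+0.002632, +0.004400) = 30.9° ≈ 031°.

031°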